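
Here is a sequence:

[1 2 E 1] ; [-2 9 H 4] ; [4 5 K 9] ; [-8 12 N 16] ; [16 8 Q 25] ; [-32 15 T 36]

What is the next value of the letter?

W

Letter — letters move forward 3 places in the alphabet: E, H, K, N, Q, T → W.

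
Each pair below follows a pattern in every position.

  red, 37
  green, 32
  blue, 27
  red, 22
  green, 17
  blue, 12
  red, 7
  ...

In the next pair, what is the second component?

Second component goes 37, 32, 27, 22, 17, 12, 7 → 2 (−5 each step).

2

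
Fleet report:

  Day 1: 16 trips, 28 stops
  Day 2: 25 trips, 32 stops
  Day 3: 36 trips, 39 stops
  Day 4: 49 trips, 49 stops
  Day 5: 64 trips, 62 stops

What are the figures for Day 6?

Trips: perfect squares: 4², 5², 6², …, so 16, 25, 36, 49, 64 → 81.
Stops: differences are 4, 7, 10, … (increasing by 3 each time); 28, 32, 39, 49, 62 → 78.
So the next row is 81 trips, 78 stops.

81 trips, 78 stops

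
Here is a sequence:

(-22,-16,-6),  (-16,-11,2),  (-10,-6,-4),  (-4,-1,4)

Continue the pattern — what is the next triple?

First component — +6 each step: -22, -16, -10, -4 → 2.
Second component goes -16, -11, -6, -1 → 4 (+5 each step).
Third component — alternating steps +8, −6, +8, −6, …: -6, 2, -4, 4 → -2.
So the next triple is (2,4,-2).

(2,4,-2)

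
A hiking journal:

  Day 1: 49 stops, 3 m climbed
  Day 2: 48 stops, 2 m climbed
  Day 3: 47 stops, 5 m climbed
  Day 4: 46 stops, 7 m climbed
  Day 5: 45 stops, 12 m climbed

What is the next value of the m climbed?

M climbed: each term is the sum of the two before it; 3, 2, 5, 7, 12 → 19.

19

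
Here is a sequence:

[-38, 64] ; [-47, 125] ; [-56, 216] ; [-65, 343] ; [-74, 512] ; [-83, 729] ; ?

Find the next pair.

[-92, 1000]

For the first entry, −9 each step: -38, -47, -56, -65, -74, -83 → -92.
Second entry: perfect cubes: 4³, 5³, 6³, …; 64, 125, 216, 343, 512, 729 → 1000.
Combining the parts gives [-92, 1000].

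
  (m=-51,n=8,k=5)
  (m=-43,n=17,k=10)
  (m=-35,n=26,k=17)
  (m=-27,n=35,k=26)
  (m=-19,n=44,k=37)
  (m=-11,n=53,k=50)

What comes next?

M: +8 each step, so -51, -43, -35, -27, -19, -11 → -3.
N: +9 each step; 8, 17, 26, 35, 44, 53 → 62.
K: differences are 5, 7, 9, … (increasing by 2 each time), so 5, 10, 17, 26, 37, 50 → 65.
Combining the parts gives (m=-3,n=62,k=65).

(m=-3,n=62,k=65)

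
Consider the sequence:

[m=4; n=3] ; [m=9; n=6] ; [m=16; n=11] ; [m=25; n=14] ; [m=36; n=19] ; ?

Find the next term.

M — perfect squares: 2², 3², 4², …: 4, 9, 16, 25, 36 → 49.
N — alternating steps +3, +5, +3, +5, …: 3, 6, 11, 14, 19 → 22.
Putting it together: [m=49; n=22].

[m=49; n=22]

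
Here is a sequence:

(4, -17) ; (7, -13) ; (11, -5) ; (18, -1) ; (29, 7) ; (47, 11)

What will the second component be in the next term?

Second component goes -17, -13, -5, -1, 7, 11 → 19 (alternating steps +4, +8, +4, +8, …).

19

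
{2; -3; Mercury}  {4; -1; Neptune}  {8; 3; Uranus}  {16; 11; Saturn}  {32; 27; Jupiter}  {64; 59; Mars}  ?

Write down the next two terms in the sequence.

{128; 123; Earth}, {256; 251; Venus}

First slot: 2, 4, 8, 16, 32, 64 → 128 → 256 (×2 each step).
For the second slot, always 5 less than the first slot: -3, -1, 3, 11, 27, 59 → 123 → 251.
Planet — runs backward through the planets Mercury→Neptune: Mercury, Neptune, Uranus, Saturn, Jupiter, Mars → Earth → Venus.
So the next two terms are {128; 123; Earth} and {256; 251; Venus}.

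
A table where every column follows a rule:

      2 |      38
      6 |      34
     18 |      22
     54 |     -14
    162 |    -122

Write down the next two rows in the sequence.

486  -446; 1458  -1418

For the first component, ×3 each step: 2, 6, 18, 54, 162 → 486 → 1458.
For the second component, together with the first component always sums to 40: 38, 34, 22, -14, -122 → -446 → -1418.
So the next two rows are 486  -446 and 1458  -1418.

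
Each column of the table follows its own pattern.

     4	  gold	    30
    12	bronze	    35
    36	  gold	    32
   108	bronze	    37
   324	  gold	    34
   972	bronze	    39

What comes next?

First component: 4, 12, 36, 108, 324, 972 → 2916 (×3 each step).
Rank goes gold, bronze, gold, bronze, gold, bronze → gold (alternates gold ↔ bronze).
Third component: 30, 35, 32, 37, 34, 39 → 36 (alternating steps +5, −3, +5, −3, …).
Combining the parts gives 2916  gold  36.

2916  gold  36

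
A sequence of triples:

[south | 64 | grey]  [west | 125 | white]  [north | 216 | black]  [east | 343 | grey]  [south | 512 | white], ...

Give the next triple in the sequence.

Direction — repeats south → west → north → east: south, west, north, east, south → west.
Second slot — perfect cubes: 4³, 5³, 6³, …: 64, 125, 216, 343, 512 → 729.
Shade: repeats grey → white → black; grey, white, black, grey, white → black.
Combining the parts gives [west | 729 | black].

[west | 729 | black]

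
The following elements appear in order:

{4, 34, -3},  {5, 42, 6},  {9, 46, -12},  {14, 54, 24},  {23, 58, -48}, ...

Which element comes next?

First slot: each term is the sum of the two before it; 4, 5, 9, 14, 23 → 37.
Second slot goes 34, 42, 46, 54, 58 → 66 (alternating steps +8, +4, +8, +4, …).
Third slot goes -3, 6, -12, 24, -48 → 96 (×(-2) each step).
Putting it together: {37, 66, 96}.

{37, 66, 96}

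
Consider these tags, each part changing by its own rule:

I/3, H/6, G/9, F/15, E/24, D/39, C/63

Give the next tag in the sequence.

Letter: letters move back 1 place in the alphabet, so I, H, G, F, E, D, C → B.
For the second component, each term is the sum of the two before it: 3, 6, 9, 15, 24, 39, 63 → 102.
Combining the parts gives B/102.

B/102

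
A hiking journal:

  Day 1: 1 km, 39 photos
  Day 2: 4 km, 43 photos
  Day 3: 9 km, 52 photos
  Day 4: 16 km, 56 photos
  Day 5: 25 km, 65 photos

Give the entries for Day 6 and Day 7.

Km — perfect squares: 1², 2², 3², …: 1, 4, 9, 16, 25 → 36 → 49.
Photos: alternating steps +4, +9, +4, +9, …; 39, 43, 52, 56, 65 → 69 → 78.
So the next two lines are 36 km, 69 photos and 49 km, 78 photos.

36 km, 69 photos; 49 km, 78 photos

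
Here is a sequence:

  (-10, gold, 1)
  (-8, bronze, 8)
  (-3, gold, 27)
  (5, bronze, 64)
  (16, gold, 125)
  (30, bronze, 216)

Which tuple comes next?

First slot: -10, -8, -3, 5, 16, 30 → 47 (differences are 2, 5, 8, … (increasing by 3 each time)).
Rank: alternates gold ↔ bronze, so gold, bronze, gold, bronze, gold, bronze → gold.
For the third slot, perfect cubes: 1³, 2³, 3³, …: 1, 8, 27, 64, 125, 216 → 343.
Combining the parts gives (47, gold, 343).

(47, gold, 343)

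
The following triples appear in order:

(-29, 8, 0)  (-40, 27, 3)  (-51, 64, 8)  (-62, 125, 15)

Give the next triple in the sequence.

(-73, 216, 24)

First value goes -29, -40, -51, -62 → -73 (−11 each step).
Second value goes 8, 27, 64, 125 → 216 (perfect cubes: 2³, 3³, 4³, …).
For the third value, differences are 3, 5, 7, … (increasing by 2 each time): 0, 3, 8, 15 → 24.
So the next triple is (-73, 216, 24).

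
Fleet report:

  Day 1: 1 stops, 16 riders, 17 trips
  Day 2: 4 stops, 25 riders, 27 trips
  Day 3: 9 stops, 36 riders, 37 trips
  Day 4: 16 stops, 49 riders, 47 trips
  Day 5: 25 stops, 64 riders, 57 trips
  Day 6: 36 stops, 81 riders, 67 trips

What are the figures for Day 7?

49 stops, 100 riders, 77 trips

Stops — perfect squares: 1², 2², 3², …: 1, 4, 9, 16, 25, 36 → 49.
Riders: perfect squares: 4², 5², 6², …, so 16, 25, 36, 49, 64, 81 → 100.
For the trips, +10 each step: 17, 27, 37, 47, 57, 67 → 77.
So the next row is 49 stops, 100 riders, 77 trips.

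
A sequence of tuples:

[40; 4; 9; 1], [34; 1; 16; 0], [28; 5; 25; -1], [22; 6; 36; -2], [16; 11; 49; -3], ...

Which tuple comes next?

[10; 17; 64; -4]

First coordinate: −6 each step, so 40, 34, 28, 22, 16 → 10.
Second coordinate — each term is the sum of the two before it: 4, 1, 5, 6, 11 → 17.
Third coordinate: perfect squares: 3², 4², 5², …, so 9, 16, 25, 36, 49 → 64.
Fourth coordinate: 1, 0, -1, -2, -3 → -4 (−1 each step).
Combining the parts gives [10; 17; 64; -4].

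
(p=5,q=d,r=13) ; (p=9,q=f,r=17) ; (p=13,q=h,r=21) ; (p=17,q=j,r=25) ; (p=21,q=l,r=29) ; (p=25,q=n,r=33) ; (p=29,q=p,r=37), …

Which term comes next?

For the p, +4 each step: 5, 9, 13, 17, 21, 25, 29 → 33.
For the q, letters move forward 2 places in the alphabet: d, f, h, j, l, n, p → r.
R — always 8 more than the p: 13, 17, 21, 25, 29, 33, 37 → 41.
Combining the parts gives (p=33,q=r,r=41).

(p=33,q=r,r=41)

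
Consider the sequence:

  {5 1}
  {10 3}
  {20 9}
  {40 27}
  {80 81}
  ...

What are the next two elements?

First slot: 5, 10, 20, 40, 80 → 160 → 320 (×2 each step).
Second slot: ×3 each step; 1, 3, 9, 27, 81 → 243 → 729.
Putting the parts together: {160 243} and then {320 729}.

{160 243}, {320 729}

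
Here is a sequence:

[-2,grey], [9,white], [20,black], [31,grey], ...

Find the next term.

First part: +11 each step, so -2, 9, 20, 31 → 42.
Shade: repeats grey → white → black; grey, white, black, grey → white.
Combining the parts gives [42,white].

[42,white]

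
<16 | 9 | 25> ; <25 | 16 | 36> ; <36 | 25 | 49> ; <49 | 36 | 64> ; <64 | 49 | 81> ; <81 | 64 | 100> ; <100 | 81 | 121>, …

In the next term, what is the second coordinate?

Second coordinate: 9, 16, 25, 36, 49, 64, 81 → 100 (perfect squares: 3², 4², 5², …).

100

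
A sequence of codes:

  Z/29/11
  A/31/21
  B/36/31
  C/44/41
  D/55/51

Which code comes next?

Letter — letters move forward 1 place in the alphabet, wrapping Z→A: Z, A, B, C, D → E.
Second component: differences are 2, 5, 8, … (increasing by 3 each time); 29, 31, 36, 44, 55 → 69.
Third component goes 11, 21, 31, 41, 51 → 61 (+10 each step).
So the next code is E/69/61.

E/69/61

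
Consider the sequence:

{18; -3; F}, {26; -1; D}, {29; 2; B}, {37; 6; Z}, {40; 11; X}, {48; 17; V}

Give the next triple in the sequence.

{51; 24; T}

For the first coordinate, alternating steps +8, +3, +8, +3, …: 18, 26, 29, 37, 40, 48 → 51.
Second coordinate: -3, -1, 2, 6, 11, 17 → 24 (differences are 2, 3, 4, … (increasing by 1 each time)).
Letter — letters move back 2 places in the alphabet, wrapping A→Z: F, D, B, Z, X, V → T.
Putting it together: {51; 24; T}.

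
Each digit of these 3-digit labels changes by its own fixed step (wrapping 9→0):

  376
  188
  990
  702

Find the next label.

514

First digit — −2 each step, mod 10: 3, 1, 9, 7 → 5.
Second digit: +1 each step, mod 10, so 7, 8, 9, 0 → 1.
Third digit — +2 each step, mod 10: 6, 8, 0, 2 → 4.
So the next label is 514.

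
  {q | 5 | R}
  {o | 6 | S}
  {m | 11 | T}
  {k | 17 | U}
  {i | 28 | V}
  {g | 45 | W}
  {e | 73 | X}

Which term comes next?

First letter goes q, o, m, k, i, g, e → c (letters move back 2 places in the alphabet).
Second entry: 5, 6, 11, 17, 28, 45, 73 → 118 (each term is the sum of the two before it).
Second letter: R, S, T, U, V, W, X → Y (letters move forward 1 place in the alphabet).
Combining the parts gives {c | 118 | Y}.

{c | 118 | Y}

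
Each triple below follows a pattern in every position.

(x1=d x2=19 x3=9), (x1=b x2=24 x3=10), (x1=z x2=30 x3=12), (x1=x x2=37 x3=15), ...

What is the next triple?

(x1=v x2=45 x3=19)

X1: letters move back 2 places in the alphabet, wrapping A→Z; d, b, z, x → v.
For the x2, differences are 5, 6, 7, … (increasing by 1 each time): 19, 24, 30, 37 → 45.
X3: 9, 10, 12, 15 → 19 (differences are 1, 2, 3, … (increasing by 1 each time)).
So the next triple is (x1=v x2=45 x3=19).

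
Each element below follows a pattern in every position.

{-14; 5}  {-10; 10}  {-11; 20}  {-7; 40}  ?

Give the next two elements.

First part — alternating steps +4, −1, +4, −1, …: -14, -10, -11, -7 → -8 → -4.
For the second part, ×2 each step: 5, 10, 20, 40 → 80 → 160.
Putting the parts together: {-8; 80} and then {-4; 160}.

{-8; 80}, {-4; 160}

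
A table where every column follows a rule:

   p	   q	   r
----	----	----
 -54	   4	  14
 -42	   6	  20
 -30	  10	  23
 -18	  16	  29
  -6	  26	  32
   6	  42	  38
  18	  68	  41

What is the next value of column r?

47

For the column p, +12 each step: -54, -42, -30, -18, -6, 6, 18 → 30.
For the column q, each term is the sum of the two before it: 4, 6, 10, 16, 26, 42, 68 → 110.
Column r: alternating steps +6, +3, +6, +3, …, so 14, 20, 23, 29, 32, 38, 41 → 47.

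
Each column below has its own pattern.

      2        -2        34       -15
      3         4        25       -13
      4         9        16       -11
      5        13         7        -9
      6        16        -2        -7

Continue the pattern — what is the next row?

First component — +1 each step: 2, 3, 4, 5, 6 → 7.
Second component: differences are 6, 5, 4, … (decreasing by 1 each time), so -2, 4, 9, 13, 16 → 18.
Third component: −9 each step; 34, 25, 16, 7, -2 → -11.
Fourth component: -15, -13, -11, -9, -7 → -5 (+2 each step).
Combining the parts gives 7  18  -11  -5.

7  18  -11  -5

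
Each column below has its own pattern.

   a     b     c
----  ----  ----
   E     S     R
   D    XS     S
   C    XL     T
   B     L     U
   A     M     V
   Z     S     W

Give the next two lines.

Y  XS  X; X  XL  Y

Column a: letters move back 1 place in the alphabet, wrapping A→Z, so E, D, C, B, A, Z → Y → X.
Column b — repeats S → XS → XL → L → M: S, XS, XL, L, M, S → XS → XL.
Column c goes R, S, T, U, V, W → X → Y (letters move forward 1 place in the alphabet).
So the next two lines are Y  XS  X and X  XL  Y.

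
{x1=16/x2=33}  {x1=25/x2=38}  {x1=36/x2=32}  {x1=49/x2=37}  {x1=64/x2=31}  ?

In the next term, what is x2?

X2: 33, 38, 32, 37, 31 → 36 (alternating steps +5, −6, +5, −6, …).

36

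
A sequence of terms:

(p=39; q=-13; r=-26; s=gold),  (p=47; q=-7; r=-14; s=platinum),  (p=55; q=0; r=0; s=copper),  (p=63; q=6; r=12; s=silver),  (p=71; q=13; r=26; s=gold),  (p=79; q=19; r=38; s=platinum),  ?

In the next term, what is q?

P: +8 each step; 39, 47, 55, 63, 71, 79 → 87.
Q: -13, -7, 0, 6, 13, 19 → 26 (alternating steps +6, +7, +6, +7, …).
R: always 2 × the q; -26, -14, 0, 12, 26, 38 → 52.
S: repeats gold → platinum → copper → silver; gold, platinum, copper, silver, gold, platinum → copper.

26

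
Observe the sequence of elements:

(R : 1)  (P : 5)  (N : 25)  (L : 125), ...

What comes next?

Letter: R, P, N, L → J (letters move back 2 places in the alphabet).
Second value: ×5 each step; 1, 5, 25, 125 → 625.
Combining the parts gives (J : 625).

(J : 625)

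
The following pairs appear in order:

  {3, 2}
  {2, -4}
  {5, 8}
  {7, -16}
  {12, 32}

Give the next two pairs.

{19, -64}, {31, 128}

First part — each term is the sum of the two before it: 3, 2, 5, 7, 12 → 19 → 31.
Second part: 2, -4, 8, -16, 32 → -64 → 128 (×(-2) each step).
So the next two pairs are {19, -64} and {31, 128}.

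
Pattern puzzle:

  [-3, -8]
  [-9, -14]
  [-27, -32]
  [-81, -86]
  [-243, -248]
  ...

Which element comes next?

[-729, -734]

First coordinate — ×3 each step: -3, -9, -27, -81, -243 → -729.
Second coordinate: always 5 less than the first coordinate, so -8, -14, -32, -86, -248 → -734.
So the next element is [-729, -734].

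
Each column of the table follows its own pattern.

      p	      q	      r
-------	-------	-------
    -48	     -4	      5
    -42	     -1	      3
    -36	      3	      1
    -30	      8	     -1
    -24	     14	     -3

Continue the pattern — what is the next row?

Column p: +6 each step, so -48, -42, -36, -30, -24 → -18.
For the column q, differences are 3, 4, 5, … (increasing by 1 each time): -4, -1, 3, 8, 14 → 21.
Column r: −2 each step, so 5, 3, 1, -1, -3 → -5.
Putting it together: -18  21  -5.

-18  21  -5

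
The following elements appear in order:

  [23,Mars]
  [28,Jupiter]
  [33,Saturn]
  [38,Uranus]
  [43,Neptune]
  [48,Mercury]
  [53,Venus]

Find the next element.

First slot goes 23, 28, 33, 38, 43, 48, 53 → 58 (+5 each step).
Planet — runs through the planets Mercury→Neptune: Mars, Jupiter, Saturn, Uranus, Neptune, Mercury, Venus → Earth.
So the next element is [58,Earth].

[58,Earth]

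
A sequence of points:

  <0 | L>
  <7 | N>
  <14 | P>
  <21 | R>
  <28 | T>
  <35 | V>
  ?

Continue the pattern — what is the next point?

First part: 0, 7, 14, 21, 28, 35 → 42 (+7 each step).
Letter goes L, N, P, R, T, V → X (letters move forward 2 places in the alphabet).
Combining the parts gives <42 | X>.

<42 | X>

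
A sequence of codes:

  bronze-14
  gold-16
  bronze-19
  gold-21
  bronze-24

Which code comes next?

Rank — alternates bronze ↔ gold: bronze, gold, bronze, gold, bronze → gold.
Second component: 14, 16, 19, 21, 24 → 26 (alternating steps +2, +3, +2, +3, …).
So the next code is gold-26.

gold-26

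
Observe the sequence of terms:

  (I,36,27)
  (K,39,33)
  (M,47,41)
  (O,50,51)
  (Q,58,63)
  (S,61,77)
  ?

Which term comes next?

(U,69,93)

Letter — letters move forward 2 places in the alphabet: I, K, M, O, Q, S → U.
Second value — alternating steps +3, +8, +3, +8, …: 36, 39, 47, 50, 58, 61 → 69.
Third value: differences are 6, 8, 10, … (increasing by 2 each time); 27, 33, 41, 51, 63, 77 → 93.
Combining the parts gives (U,69,93).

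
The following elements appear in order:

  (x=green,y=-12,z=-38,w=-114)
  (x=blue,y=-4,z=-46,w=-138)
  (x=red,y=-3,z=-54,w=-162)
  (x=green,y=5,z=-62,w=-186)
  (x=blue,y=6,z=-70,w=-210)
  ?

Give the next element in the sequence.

X goes green, blue, red, green, blue → red (repeats green → blue → red).
For the y, alternating steps +8, +1, +8, +1, …: -12, -4, -3, 5, 6 → 14.
Z goes -38, -46, -54, -62, -70 → -78 (−8 each step).
W: always 3 × the z, so -114, -138, -162, -186, -210 → -234.
So the next element is (x=red,y=14,z=-78,w=-234).

(x=red,y=14,z=-78,w=-234)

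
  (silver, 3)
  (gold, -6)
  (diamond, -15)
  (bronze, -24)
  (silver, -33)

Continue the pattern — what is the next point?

(gold, -42)

Rank — repeats silver → gold → diamond → bronze: silver, gold, diamond, bronze, silver → gold.
Second slot: −9 each step; 3, -6, -15, -24, -33 → -42.
Combining the parts gives (gold, -42).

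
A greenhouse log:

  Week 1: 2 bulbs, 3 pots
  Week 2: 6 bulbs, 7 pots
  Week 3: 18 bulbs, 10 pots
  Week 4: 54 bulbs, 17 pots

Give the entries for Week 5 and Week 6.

162 bulbs, 27 pots; 486 bulbs, 44 pots

For the bulbs, ×3 each step: 2, 6, 18, 54 → 162 → 486.
Pots: each term is the sum of the two before it; 3, 7, 10, 17 → 27 → 44.
Putting the parts together: 162 bulbs, 27 pots and then 486 bulbs, 44 pots.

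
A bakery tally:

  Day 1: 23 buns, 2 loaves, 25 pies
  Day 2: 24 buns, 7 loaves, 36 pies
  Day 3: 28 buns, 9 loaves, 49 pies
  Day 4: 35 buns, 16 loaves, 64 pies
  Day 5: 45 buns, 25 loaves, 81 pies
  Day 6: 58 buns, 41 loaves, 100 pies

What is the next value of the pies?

Pies: 25, 36, 49, 64, 81, 100 → 121 (perfect squares: 5², 6², 7², …).

121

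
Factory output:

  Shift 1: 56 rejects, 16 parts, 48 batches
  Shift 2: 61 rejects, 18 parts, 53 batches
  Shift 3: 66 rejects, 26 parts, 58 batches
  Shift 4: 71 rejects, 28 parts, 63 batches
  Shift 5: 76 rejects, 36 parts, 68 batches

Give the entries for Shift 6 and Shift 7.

Rejects: +5 each step, so 56, 61, 66, 71, 76 → 81 → 86.
For the parts, alternating steps +2, +8, +2, +8, …: 16, 18, 26, 28, 36 → 38 → 46.
Batches: always 8 less than the rejects; 48, 53, 58, 63, 68 → 73 → 78.
Putting the parts together: 81 rejects, 38 parts, 73 batches and then 86 rejects, 46 parts, 78 batches.

81 rejects, 38 parts, 73 batches; 86 rejects, 46 parts, 78 batches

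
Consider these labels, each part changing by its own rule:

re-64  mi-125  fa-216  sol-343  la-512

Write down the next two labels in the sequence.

Note goes re, mi, fa, sol, la → ti → do (runs through the solfège scale do→ti).
Second component — perfect cubes: 4³, 5³, 6³, …: 64, 125, 216, 343, 512 → 729 → 1000.
So the next two labels are ti-729 and do-1000.

ti-729 then do-1000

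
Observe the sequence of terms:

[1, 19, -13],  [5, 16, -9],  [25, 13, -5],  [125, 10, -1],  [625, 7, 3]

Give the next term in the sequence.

[3125, 4, 7]

First entry: ×5 each step, so 1, 5, 25, 125, 625 → 3125.
Second entry — −3 each step: 19, 16, 13, 10, 7 → 4.
Third entry: +4 each step, so -13, -9, -5, -1, 3 → 7.
Putting it together: [3125, 4, 7].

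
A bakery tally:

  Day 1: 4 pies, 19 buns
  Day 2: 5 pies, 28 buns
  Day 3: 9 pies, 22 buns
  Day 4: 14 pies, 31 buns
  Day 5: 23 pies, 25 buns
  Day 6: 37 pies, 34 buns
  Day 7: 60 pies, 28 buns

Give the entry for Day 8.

97 pies, 37 buns

For the pies, each term is the sum of the two before it: 4, 5, 9, 14, 23, 37, 60 → 97.
Buns: alternating steps +9, −6, +9, −6, …, so 19, 28, 22, 31, 25, 34, 28 → 37.
So the next line is 97 pies, 37 buns.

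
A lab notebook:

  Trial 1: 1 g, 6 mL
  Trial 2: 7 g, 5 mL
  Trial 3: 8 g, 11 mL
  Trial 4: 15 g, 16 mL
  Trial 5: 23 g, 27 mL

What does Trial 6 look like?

G: each term is the sum of the two before it, so 1, 7, 8, 15, 23 → 38.
ML goes 6, 5, 11, 16, 27 → 43 (each term is the sum of the two before it).
Putting it together: 38 g, 43 mL.

38 g, 43 mL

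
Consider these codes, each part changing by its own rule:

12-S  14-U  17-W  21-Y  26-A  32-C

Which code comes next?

First component — differences are 2, 3, 4, … (increasing by 1 each time): 12, 14, 17, 21, 26, 32 → 39.
Letter: letters move forward 2 places in the alphabet, wrapping Z→A, so S, U, W, Y, A, C → E.
Putting it together: 39-E.

39-E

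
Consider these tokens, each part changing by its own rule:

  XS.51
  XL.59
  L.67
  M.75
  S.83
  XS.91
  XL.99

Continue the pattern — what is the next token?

Size — repeats XS → XL → L → M → S: XS, XL, L, M, S, XS, XL → L.
Second component: +8 each step; 51, 59, 67, 75, 83, 91, 99 → 107.
So the next token is L.107.

L.107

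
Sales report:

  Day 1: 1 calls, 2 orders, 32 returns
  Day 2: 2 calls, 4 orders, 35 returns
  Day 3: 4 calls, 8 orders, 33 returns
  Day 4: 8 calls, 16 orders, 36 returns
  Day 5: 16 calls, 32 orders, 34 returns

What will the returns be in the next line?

37

Returns goes 32, 35, 33, 36, 34 → 37 (alternating steps +3, −2, +3, −2, …).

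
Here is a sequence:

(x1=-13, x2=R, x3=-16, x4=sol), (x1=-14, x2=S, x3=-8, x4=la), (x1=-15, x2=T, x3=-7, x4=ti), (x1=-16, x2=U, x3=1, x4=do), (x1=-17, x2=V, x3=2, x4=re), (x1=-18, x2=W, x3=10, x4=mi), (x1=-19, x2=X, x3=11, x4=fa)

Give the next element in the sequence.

(x1=-20, x2=Y, x3=19, x4=sol)

For the x1, −1 each step: -13, -14, -15, -16, -17, -18, -19 → -20.
For the x2, letters move forward 1 place in the alphabet: R, S, T, U, V, W, X → Y.
X3: alternating steps +8, +1, +8, +1, …; -16, -8, -7, 1, 2, 10, 11 → 19.
X4: runs through the solfège scale do→ti; sol, la, ti, do, re, mi, fa → sol.
Combining the parts gives (x1=-20, x2=Y, x3=19, x4=sol).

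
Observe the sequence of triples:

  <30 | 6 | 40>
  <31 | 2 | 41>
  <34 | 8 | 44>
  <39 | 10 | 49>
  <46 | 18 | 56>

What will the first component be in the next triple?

First component: differences are 1, 3, 5, … (increasing by 2 each time); 30, 31, 34, 39, 46 → 55.
For the second component, each term is the sum of the two before it: 6, 2, 8, 10, 18 → 28.
Third component: 40, 41, 44, 49, 56 → 65 (always 10 more than the first component).

55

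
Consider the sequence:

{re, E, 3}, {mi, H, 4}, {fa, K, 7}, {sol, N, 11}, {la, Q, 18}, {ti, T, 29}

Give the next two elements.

Note: runs through the solfège scale do→ti; re, mi, fa, sol, la, ti → do → re.
Letter: E, H, K, N, Q, T → W → Z (letters move forward 3 places in the alphabet).
For the third slot, each term is the sum of the two before it: 3, 4, 7, 11, 18, 29 → 47 → 76.
Putting the parts together: {do, W, 47} and then {re, Z, 76}.

{do, W, 47}, {re, Z, 76}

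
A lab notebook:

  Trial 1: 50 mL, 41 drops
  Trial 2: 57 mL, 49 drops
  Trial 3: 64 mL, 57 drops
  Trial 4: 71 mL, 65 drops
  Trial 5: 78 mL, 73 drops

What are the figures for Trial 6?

ML: +7 each step, so 50, 57, 64, 71, 78 → 85.
Drops: +8 each step; 41, 49, 57, 65, 73 → 81.
Combining the parts gives 85 mL, 81 drops.

85 mL, 81 drops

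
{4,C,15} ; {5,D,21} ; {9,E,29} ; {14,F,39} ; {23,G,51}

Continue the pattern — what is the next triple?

First part: each term is the sum of the two before it, so 4, 5, 9, 14, 23 → 37.
Letter: letters move forward 1 place in the alphabet, so C, D, E, F, G → H.
Third part goes 15, 21, 29, 39, 51 → 65 (differences are 6, 8, 10, … (increasing by 2 each time)).
So the next triple is {37,H,65}.

{37,H,65}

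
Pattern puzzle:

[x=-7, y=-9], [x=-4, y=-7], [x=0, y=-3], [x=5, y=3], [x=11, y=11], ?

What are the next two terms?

For the x, differences are 3, 4, 5, … (increasing by 1 each time): -7, -4, 0, 5, 11 → 18 → 26.
For the y, differences are 2, 4, 6, … (increasing by 2 each time): -9, -7, -3, 3, 11 → 21 → 33.
Putting the parts together: [x=18, y=21] and then [x=26, y=33].

[x=18, y=21], [x=26, y=33]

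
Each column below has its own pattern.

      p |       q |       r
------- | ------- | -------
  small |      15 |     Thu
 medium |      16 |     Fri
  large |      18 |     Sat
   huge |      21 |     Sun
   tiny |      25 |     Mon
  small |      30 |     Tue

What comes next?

Column p: small, medium, large, huge, tiny, small → medium (repeats small → medium → large → huge → tiny).
Column q — differences are 1, 2, 3, … (increasing by 1 each time): 15, 16, 18, 21, 25, 30 → 36.
Column r — runs through the weekdays Mon→Sun: Thu, Fri, Sat, Sun, Mon, Tue → Wed.
Combining the parts gives medium  36  Wed.

medium  36  Wed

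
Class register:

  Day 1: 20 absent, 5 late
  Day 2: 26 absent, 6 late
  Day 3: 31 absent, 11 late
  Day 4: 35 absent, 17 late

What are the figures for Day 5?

Absent goes 20, 26, 31, 35 → 38 (differences are 6, 5, 4, … (decreasing by 1 each time)).
Late: 5, 6, 11, 17 → 28 (each term is the sum of the two before it).
So the next line is 38 absent, 28 late.

38 absent, 28 late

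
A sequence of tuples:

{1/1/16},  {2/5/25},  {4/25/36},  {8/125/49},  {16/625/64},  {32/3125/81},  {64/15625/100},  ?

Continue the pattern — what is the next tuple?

{128/78125/121}

For the first part, ×2 each step: 1, 2, 4, 8, 16, 32, 64 → 128.
Second part: ×5 each step; 1, 5, 25, 125, 625, 3125, 15625 → 78125.
For the third part, perfect squares: 4², 5², 6², …: 16, 25, 36, 49, 64, 81, 100 → 121.
Putting it together: {128/78125/121}.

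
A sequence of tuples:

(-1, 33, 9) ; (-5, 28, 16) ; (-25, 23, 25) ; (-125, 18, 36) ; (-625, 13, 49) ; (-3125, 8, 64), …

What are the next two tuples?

(-15625, 3, 81), (-78125, -2, 100)

First coordinate — ×5 each step: -1, -5, -25, -125, -625, -3125 → -15625 → -78125.
For the second coordinate, −5 each step: 33, 28, 23, 18, 13, 8 → 3 → -2.
Third coordinate goes 9, 16, 25, 36, 49, 64 → 81 → 100 (perfect squares: 3², 4², 5², …).
Putting the parts together: (-15625, 3, 81) and then (-78125, -2, 100).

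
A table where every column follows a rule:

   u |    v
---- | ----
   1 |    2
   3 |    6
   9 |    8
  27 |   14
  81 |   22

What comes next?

243  36

Column u: ×3 each step, so 1, 3, 9, 27, 81 → 243.
Column v — each term is the sum of the two before it: 2, 6, 8, 14, 22 → 36.
Putting it together: 243  36.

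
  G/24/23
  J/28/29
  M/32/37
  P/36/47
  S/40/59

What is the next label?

Letter goes G, J, M, P, S → V (letters move forward 3 places in the alphabet).
Second component: +4 each step; 24, 28, 32, 36, 40 → 44.
Third component: 23, 29, 37, 47, 59 → 73 (differences are 6, 8, 10, … (increasing by 2 each time)).
Putting it together: V/44/73.

V/44/73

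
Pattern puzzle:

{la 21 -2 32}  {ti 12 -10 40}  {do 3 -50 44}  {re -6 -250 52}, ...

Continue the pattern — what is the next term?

{mi -15 -1250 56}

Note: la, ti, do, re → mi (runs through the solfège scale do→ti).
Second component: −9 each step, so 21, 12, 3, -6 → -15.
Third component goes -2, -10, -50, -250 → -1250 (×5 each step).
Fourth component: 32, 40, 44, 52 → 56 (alternating steps +8, +4, +8, +4, …).
Putting it together: {mi -15 -1250 56}.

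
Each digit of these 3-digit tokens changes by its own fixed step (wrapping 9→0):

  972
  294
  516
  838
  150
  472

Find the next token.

794

First digit goes 9, 2, 5, 8, 1, 4 → 7 (+3 each step, mod 10).
Second digit: 7, 9, 1, 3, 5, 7 → 9 (+2 each step, mod 10).
For the third digit, +2 each step, mod 10: 2, 4, 6, 8, 0, 2 → 4.
Combining the parts gives 794.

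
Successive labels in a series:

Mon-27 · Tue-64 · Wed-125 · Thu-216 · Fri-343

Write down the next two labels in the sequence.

Day: runs through the weekdays Mon→Sun, so Mon, Tue, Wed, Thu, Fri → Sat → Sun.
Second component: perfect cubes: 3³, 4³, 5³, …; 27, 64, 125, 216, 343 → 512 → 729.
Putting the parts together: Sat-512 and then Sun-729.

Sat-512, Sun-729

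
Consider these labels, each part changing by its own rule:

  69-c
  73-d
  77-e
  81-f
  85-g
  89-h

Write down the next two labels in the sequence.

93-i, 97-j

For the first component, +4 each step: 69, 73, 77, 81, 85, 89 → 93 → 97.
Letter goes c, d, e, f, g, h → i → j (letters move forward 1 place in the alphabet).
Putting the parts together: 93-i and then 97-j.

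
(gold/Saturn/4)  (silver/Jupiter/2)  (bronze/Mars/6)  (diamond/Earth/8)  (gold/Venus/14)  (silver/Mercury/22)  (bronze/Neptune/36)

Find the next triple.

Rank — repeats gold → silver → bronze → diamond: gold, silver, bronze, diamond, gold, silver, bronze → diamond.
Planet goes Saturn, Jupiter, Mars, Earth, Venus, Mercury, Neptune → Uranus (runs backward through the planets Mercury→Neptune).
Third part goes 4, 2, 6, 8, 14, 22, 36 → 58 (each term is the sum of the two before it).
Combining the parts gives (diamond/Uranus/58).

(diamond/Uranus/58)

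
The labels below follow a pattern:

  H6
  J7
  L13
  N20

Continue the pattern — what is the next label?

Letter goes H, J, L, N → P (letters move forward 2 places in the alphabet).
Second component: 6, 7, 13, 20 → 33 (each term is the sum of the two before it).
Putting it together: P33.

P33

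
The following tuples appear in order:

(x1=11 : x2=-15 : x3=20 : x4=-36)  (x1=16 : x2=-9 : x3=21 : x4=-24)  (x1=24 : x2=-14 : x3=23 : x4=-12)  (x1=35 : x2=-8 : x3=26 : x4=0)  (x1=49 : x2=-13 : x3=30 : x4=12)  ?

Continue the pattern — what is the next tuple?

X1: differences are 5, 8, 11, … (increasing by 3 each time), so 11, 16, 24, 35, 49 → 66.
For the x2, alternating steps +6, −5, +6, −5, …: -15, -9, -14, -8, -13 → -7.
X3: 20, 21, 23, 26, 30 → 35 (differences are 1, 2, 3, … (increasing by 1 each time)).
X4: +12 each step, so -36, -24, -12, 0, 12 → 24.
Combining the parts gives (x1=66 : x2=-7 : x3=35 : x4=24).

(x1=66 : x2=-7 : x3=35 : x4=24)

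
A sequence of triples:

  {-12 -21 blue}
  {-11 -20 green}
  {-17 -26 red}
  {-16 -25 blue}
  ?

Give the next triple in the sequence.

First entry — alternating steps +1, −6, +1, −6, …: -12, -11, -17, -16 → -22.
Second entry — always 9 less than the first entry: -21, -20, -26, -25 → -31.
Colour: repeats blue → green → red, so blue, green, red, blue → green.
Combining the parts gives {-22 -31 green}.

{-22 -31 green}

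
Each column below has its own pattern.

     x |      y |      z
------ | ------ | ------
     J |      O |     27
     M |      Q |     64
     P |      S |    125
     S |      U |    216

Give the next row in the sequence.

Column x — letters move forward 3 places in the alphabet: J, M, P, S → V.
For the column y, letters move forward 2 places in the alphabet: O, Q, S, U → W.
Column z: perfect cubes: 3³, 4³, 5³, …, so 27, 64, 125, 216 → 343.
Combining the parts gives V  W  343.

V  W  343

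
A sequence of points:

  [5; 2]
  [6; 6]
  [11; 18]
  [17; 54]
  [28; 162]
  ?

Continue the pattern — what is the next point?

First entry: 5, 6, 11, 17, 28 → 45 (each term is the sum of the two before it).
Second entry: ×3 each step, so 2, 6, 18, 54, 162 → 486.
So the next point is [45; 486].

[45; 486]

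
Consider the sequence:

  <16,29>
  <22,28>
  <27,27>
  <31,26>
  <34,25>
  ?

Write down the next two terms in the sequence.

<36,24>, <37,23>

First entry — differences are 6, 5, 4, … (decreasing by 1 each time): 16, 22, 27, 31, 34 → 36 → 37.
For the second entry, −1 each step: 29, 28, 27, 26, 25 → 24 → 23.
So the next two terms are <36,24> and <37,23>.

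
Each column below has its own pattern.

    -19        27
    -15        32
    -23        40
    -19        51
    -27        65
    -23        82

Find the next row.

-31  102

First component goes -19, -15, -23, -19, -27, -23 → -31 (alternating steps +4, −8, +4, −8, …).
Second component goes 27, 32, 40, 51, 65, 82 → 102 (differences are 5, 8, 11, … (increasing by 3 each time)).
So the next row is -31  102.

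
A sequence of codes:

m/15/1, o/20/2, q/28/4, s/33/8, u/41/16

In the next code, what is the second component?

46

Second component: alternating steps +5, +8, +5, +8, …; 15, 20, 28, 33, 41 → 46.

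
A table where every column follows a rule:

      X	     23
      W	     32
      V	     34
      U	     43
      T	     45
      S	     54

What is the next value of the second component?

For the letter, letters move back 1 place in the alphabet: X, W, V, U, T, S → R.
Second component — alternating steps +9, +2, +9, +2, …: 23, 32, 34, 43, 45, 54 → 56.

56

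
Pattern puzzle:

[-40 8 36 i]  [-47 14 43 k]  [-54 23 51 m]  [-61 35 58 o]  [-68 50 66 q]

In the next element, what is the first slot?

-75

First slot goes -40, -47, -54, -61, -68 → -75 (−7 each step).
Second slot goes 8, 14, 23, 35, 50 → 68 (differences are 6, 9, 12, … (increasing by 3 each time)).
Third slot: alternating steps +7, +8, +7, +8, …; 36, 43, 51, 58, 66 → 73.
Letter: letters move forward 2 places in the alphabet, so i, k, m, o, q → s.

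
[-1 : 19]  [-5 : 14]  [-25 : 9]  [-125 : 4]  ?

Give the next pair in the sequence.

[-625 : -1]

First value: ×5 each step, so -1, -5, -25, -125 → -625.
Second value goes 19, 14, 9, 4 → -1 (−5 each step).
Combining the parts gives [-625 : -1].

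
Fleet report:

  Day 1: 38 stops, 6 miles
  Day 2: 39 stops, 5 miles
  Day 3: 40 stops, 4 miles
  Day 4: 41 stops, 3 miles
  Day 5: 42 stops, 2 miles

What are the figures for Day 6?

43 stops, 1 miles

Stops: 38, 39, 40, 41, 42 → 43 (+1 each step).
Miles: together with the stops always sums to 44, so 6, 5, 4, 3, 2 → 1.
So the next row is 43 stops, 1 miles.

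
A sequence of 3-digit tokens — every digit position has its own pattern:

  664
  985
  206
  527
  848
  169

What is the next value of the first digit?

First digit goes 6, 9, 2, 5, 8, 1 → 4 (+3 each step, mod 10).

4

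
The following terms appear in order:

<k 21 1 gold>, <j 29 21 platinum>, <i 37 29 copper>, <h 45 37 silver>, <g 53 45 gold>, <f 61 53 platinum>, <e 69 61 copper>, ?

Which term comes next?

<d 77 69 silver>

Letter goes k, j, i, h, g, f, e → d (letters move back 1 place in the alphabet).
Second component goes 21, 29, 37, 45, 53, 61, 69 → 77 (+8 each step).
Third component: always the previous value of the second component; 1, 21, 29, 37, 45, 53, 61 → 69.
Metal: repeats gold → platinum → copper → silver; gold, platinum, copper, silver, gold, platinum, copper → silver.
Putting it together: <d 77 69 silver>.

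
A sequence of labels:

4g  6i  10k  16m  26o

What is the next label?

First component: each term is the sum of the two before it, so 4, 6, 10, 16, 26 → 42.
Letter — letters move forward 2 places in the alphabet: g, i, k, m, o → q.
Putting it together: 42q.

42q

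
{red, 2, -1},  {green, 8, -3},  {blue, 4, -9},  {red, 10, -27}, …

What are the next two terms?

Colour: red, green, blue, red → green → blue (repeats red → green → blue).
Second value: alternating steps +6, −4, +6, −4, …, so 2, 8, 4, 10 → 6 → 12.
Third value: -1, -3, -9, -27 → -81 → -243 (×3 each step).
Putting the parts together: {green, 6, -81} and then {blue, 12, -243}.

{green, 6, -81}, {blue, 12, -243}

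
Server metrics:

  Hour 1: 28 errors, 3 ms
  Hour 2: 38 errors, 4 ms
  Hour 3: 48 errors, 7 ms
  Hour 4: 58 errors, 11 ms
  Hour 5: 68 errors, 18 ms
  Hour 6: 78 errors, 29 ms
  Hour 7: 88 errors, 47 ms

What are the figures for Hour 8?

98 errors, 76 ms

Errors: +10 each step; 28, 38, 48, 58, 68, 78, 88 → 98.
For the ms, each term is the sum of the two before it: 3, 4, 7, 11, 18, 29, 47 → 76.
Putting it together: 98 errors, 76 ms.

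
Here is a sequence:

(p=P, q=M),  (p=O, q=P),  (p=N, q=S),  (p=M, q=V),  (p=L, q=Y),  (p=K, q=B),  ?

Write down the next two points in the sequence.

(p=J, q=E), (p=I, q=H)

P: P, O, N, M, L, K → J → I (letters move back 1 place in the alphabet).
Q — letters move forward 3 places in the alphabet, wrapping Z→A: M, P, S, V, Y, B → E → H.
Putting the parts together: (p=J, q=E) and then (p=I, q=H).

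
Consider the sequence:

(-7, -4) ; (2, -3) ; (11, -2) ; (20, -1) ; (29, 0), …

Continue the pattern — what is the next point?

First part: -7, 2, 11, 20, 29 → 38 (+9 each step).
Second part goes -4, -3, -2, -1, 0 → 1 (+1 each step).
Putting it together: (38, 1).

(38, 1)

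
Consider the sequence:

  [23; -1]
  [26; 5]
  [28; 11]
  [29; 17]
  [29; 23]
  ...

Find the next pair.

[28; 29]

First part: differences are 3, 2, 1, … (decreasing by 1 each time), so 23, 26, 28, 29, 29 → 28.
Second part — +6 each step: -1, 5, 11, 17, 23 → 29.
Putting it together: [28; 29].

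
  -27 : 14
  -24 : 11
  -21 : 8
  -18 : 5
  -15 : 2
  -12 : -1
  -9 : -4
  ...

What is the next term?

-6 : -7

First entry: -27, -24, -21, -18, -15, -12, -9 → -6 (+3 each step).
Second entry — together with the first entry always sums to -13: 14, 11, 8, 5, 2, -1, -4 → -7.
Putting it together: -6 : -7.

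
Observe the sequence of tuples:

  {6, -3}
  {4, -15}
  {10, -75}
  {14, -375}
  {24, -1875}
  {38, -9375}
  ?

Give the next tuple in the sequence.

{62, -46875}

First coordinate: each term is the sum of the two before it; 6, 4, 10, 14, 24, 38 → 62.
Second coordinate goes -3, -15, -75, -375, -1875, -9375 → -46875 (×5 each step).
Putting it together: {62, -46875}.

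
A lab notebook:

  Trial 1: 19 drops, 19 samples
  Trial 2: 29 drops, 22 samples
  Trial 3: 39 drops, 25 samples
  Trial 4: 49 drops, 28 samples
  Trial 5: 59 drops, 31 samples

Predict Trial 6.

69 drops, 34 samples

Drops: +10 each step, so 19, 29, 39, 49, 59 → 69.
For the samples, +3 each step: 19, 22, 25, 28, 31 → 34.
Putting it together: 69 drops, 34 samples.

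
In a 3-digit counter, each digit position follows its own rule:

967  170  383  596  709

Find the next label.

First digit: 9, 1, 3, 5, 7 → 9 (+2 each step, mod 10).
Second digit: +1 each step, mod 10, so 6, 7, 8, 9, 0 → 1.
Third digit: +3 each step, mod 10, so 7, 0, 3, 6, 9 → 2.
So the next label is 912.

912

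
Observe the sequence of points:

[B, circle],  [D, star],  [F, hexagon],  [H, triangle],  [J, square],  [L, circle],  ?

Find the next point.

[N, star]

Letter — letters move forward 2 places in the alphabet: B, D, F, H, J, L → N.
Shape: circle, star, hexagon, triangle, square, circle → star (repeats circle → star → hexagon → triangle → square).
So the next point is [N, star].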